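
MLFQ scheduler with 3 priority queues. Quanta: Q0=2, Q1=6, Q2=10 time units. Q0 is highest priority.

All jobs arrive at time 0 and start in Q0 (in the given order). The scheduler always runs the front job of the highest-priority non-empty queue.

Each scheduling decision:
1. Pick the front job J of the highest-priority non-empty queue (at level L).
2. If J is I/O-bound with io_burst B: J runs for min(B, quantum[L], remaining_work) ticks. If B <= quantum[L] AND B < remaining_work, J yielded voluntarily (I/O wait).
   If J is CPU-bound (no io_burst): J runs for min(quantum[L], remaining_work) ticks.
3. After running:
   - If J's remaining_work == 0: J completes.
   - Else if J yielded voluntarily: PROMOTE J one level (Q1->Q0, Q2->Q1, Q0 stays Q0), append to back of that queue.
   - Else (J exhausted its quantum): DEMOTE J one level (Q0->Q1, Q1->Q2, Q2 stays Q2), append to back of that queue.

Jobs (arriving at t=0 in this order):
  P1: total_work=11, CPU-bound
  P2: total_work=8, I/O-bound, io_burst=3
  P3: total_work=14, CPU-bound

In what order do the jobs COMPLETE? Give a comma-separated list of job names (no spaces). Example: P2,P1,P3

t=0-2: P1@Q0 runs 2, rem=9, quantum used, demote→Q1. Q0=[P2,P3] Q1=[P1] Q2=[]
t=2-4: P2@Q0 runs 2, rem=6, quantum used, demote→Q1. Q0=[P3] Q1=[P1,P2] Q2=[]
t=4-6: P3@Q0 runs 2, rem=12, quantum used, demote→Q1. Q0=[] Q1=[P1,P2,P3] Q2=[]
t=6-12: P1@Q1 runs 6, rem=3, quantum used, demote→Q2. Q0=[] Q1=[P2,P3] Q2=[P1]
t=12-15: P2@Q1 runs 3, rem=3, I/O yield, promote→Q0. Q0=[P2] Q1=[P3] Q2=[P1]
t=15-17: P2@Q0 runs 2, rem=1, quantum used, demote→Q1. Q0=[] Q1=[P3,P2] Q2=[P1]
t=17-23: P3@Q1 runs 6, rem=6, quantum used, demote→Q2. Q0=[] Q1=[P2] Q2=[P1,P3]
t=23-24: P2@Q1 runs 1, rem=0, completes. Q0=[] Q1=[] Q2=[P1,P3]
t=24-27: P1@Q2 runs 3, rem=0, completes. Q0=[] Q1=[] Q2=[P3]
t=27-33: P3@Q2 runs 6, rem=0, completes. Q0=[] Q1=[] Q2=[]

Answer: P2,P1,P3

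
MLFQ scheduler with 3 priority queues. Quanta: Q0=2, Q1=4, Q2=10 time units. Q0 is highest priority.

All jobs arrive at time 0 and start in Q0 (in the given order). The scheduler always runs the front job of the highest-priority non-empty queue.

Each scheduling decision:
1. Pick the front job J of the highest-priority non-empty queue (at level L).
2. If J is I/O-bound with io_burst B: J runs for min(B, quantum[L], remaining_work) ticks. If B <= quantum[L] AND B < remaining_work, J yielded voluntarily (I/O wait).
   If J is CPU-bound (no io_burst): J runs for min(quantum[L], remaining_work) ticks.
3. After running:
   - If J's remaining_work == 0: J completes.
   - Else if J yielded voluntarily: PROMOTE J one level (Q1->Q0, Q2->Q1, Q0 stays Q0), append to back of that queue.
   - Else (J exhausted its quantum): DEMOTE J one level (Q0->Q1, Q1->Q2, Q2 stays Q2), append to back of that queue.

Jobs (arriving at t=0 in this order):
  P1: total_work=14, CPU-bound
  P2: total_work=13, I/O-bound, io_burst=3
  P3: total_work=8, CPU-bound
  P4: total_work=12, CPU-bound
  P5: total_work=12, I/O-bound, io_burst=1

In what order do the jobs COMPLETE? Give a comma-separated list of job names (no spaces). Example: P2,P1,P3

t=0-2: P1@Q0 runs 2, rem=12, quantum used, demote→Q1. Q0=[P2,P3,P4,P5] Q1=[P1] Q2=[]
t=2-4: P2@Q0 runs 2, rem=11, quantum used, demote→Q1. Q0=[P3,P4,P5] Q1=[P1,P2] Q2=[]
t=4-6: P3@Q0 runs 2, rem=6, quantum used, demote→Q1. Q0=[P4,P5] Q1=[P1,P2,P3] Q2=[]
t=6-8: P4@Q0 runs 2, rem=10, quantum used, demote→Q1. Q0=[P5] Q1=[P1,P2,P3,P4] Q2=[]
t=8-9: P5@Q0 runs 1, rem=11, I/O yield, promote→Q0. Q0=[P5] Q1=[P1,P2,P3,P4] Q2=[]
t=9-10: P5@Q0 runs 1, rem=10, I/O yield, promote→Q0. Q0=[P5] Q1=[P1,P2,P3,P4] Q2=[]
t=10-11: P5@Q0 runs 1, rem=9, I/O yield, promote→Q0. Q0=[P5] Q1=[P1,P2,P3,P4] Q2=[]
t=11-12: P5@Q0 runs 1, rem=8, I/O yield, promote→Q0. Q0=[P5] Q1=[P1,P2,P3,P4] Q2=[]
t=12-13: P5@Q0 runs 1, rem=7, I/O yield, promote→Q0. Q0=[P5] Q1=[P1,P2,P3,P4] Q2=[]
t=13-14: P5@Q0 runs 1, rem=6, I/O yield, promote→Q0. Q0=[P5] Q1=[P1,P2,P3,P4] Q2=[]
t=14-15: P5@Q0 runs 1, rem=5, I/O yield, promote→Q0. Q0=[P5] Q1=[P1,P2,P3,P4] Q2=[]
t=15-16: P5@Q0 runs 1, rem=4, I/O yield, promote→Q0. Q0=[P5] Q1=[P1,P2,P3,P4] Q2=[]
t=16-17: P5@Q0 runs 1, rem=3, I/O yield, promote→Q0. Q0=[P5] Q1=[P1,P2,P3,P4] Q2=[]
t=17-18: P5@Q0 runs 1, rem=2, I/O yield, promote→Q0. Q0=[P5] Q1=[P1,P2,P3,P4] Q2=[]
t=18-19: P5@Q0 runs 1, rem=1, I/O yield, promote→Q0. Q0=[P5] Q1=[P1,P2,P3,P4] Q2=[]
t=19-20: P5@Q0 runs 1, rem=0, completes. Q0=[] Q1=[P1,P2,P3,P4] Q2=[]
t=20-24: P1@Q1 runs 4, rem=8, quantum used, demote→Q2. Q0=[] Q1=[P2,P3,P4] Q2=[P1]
t=24-27: P2@Q1 runs 3, rem=8, I/O yield, promote→Q0. Q0=[P2] Q1=[P3,P4] Q2=[P1]
t=27-29: P2@Q0 runs 2, rem=6, quantum used, demote→Q1. Q0=[] Q1=[P3,P4,P2] Q2=[P1]
t=29-33: P3@Q1 runs 4, rem=2, quantum used, demote→Q2. Q0=[] Q1=[P4,P2] Q2=[P1,P3]
t=33-37: P4@Q1 runs 4, rem=6, quantum used, demote→Q2. Q0=[] Q1=[P2] Q2=[P1,P3,P4]
t=37-40: P2@Q1 runs 3, rem=3, I/O yield, promote→Q0. Q0=[P2] Q1=[] Q2=[P1,P3,P4]
t=40-42: P2@Q0 runs 2, rem=1, quantum used, demote→Q1. Q0=[] Q1=[P2] Q2=[P1,P3,P4]
t=42-43: P2@Q1 runs 1, rem=0, completes. Q0=[] Q1=[] Q2=[P1,P3,P4]
t=43-51: P1@Q2 runs 8, rem=0, completes. Q0=[] Q1=[] Q2=[P3,P4]
t=51-53: P3@Q2 runs 2, rem=0, completes. Q0=[] Q1=[] Q2=[P4]
t=53-59: P4@Q2 runs 6, rem=0, completes. Q0=[] Q1=[] Q2=[]

Answer: P5,P2,P1,P3,P4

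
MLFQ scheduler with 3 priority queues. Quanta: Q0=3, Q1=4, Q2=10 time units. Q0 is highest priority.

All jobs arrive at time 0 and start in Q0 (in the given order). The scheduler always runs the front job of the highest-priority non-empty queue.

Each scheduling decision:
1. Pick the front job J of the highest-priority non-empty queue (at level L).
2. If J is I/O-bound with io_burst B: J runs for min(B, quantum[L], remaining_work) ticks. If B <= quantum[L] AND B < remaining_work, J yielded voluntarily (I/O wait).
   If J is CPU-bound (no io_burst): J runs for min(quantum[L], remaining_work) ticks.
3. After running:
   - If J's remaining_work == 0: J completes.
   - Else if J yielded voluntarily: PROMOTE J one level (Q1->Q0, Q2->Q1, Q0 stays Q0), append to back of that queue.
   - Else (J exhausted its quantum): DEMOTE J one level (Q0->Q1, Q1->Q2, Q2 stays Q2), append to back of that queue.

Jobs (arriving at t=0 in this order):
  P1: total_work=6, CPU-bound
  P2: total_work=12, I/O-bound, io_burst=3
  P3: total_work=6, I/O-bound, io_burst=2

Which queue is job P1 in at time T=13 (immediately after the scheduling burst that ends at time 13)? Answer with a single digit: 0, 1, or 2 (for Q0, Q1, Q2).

t=0-3: P1@Q0 runs 3, rem=3, quantum used, demote→Q1. Q0=[P2,P3] Q1=[P1] Q2=[]
t=3-6: P2@Q0 runs 3, rem=9, I/O yield, promote→Q0. Q0=[P3,P2] Q1=[P1] Q2=[]
t=6-8: P3@Q0 runs 2, rem=4, I/O yield, promote→Q0. Q0=[P2,P3] Q1=[P1] Q2=[]
t=8-11: P2@Q0 runs 3, rem=6, I/O yield, promote→Q0. Q0=[P3,P2] Q1=[P1] Q2=[]
t=11-13: P3@Q0 runs 2, rem=2, I/O yield, promote→Q0. Q0=[P2,P3] Q1=[P1] Q2=[]
t=13-16: P2@Q0 runs 3, rem=3, I/O yield, promote→Q0. Q0=[P3,P2] Q1=[P1] Q2=[]
t=16-18: P3@Q0 runs 2, rem=0, completes. Q0=[P2] Q1=[P1] Q2=[]
t=18-21: P2@Q0 runs 3, rem=0, completes. Q0=[] Q1=[P1] Q2=[]
t=21-24: P1@Q1 runs 3, rem=0, completes. Q0=[] Q1=[] Q2=[]

Answer: 1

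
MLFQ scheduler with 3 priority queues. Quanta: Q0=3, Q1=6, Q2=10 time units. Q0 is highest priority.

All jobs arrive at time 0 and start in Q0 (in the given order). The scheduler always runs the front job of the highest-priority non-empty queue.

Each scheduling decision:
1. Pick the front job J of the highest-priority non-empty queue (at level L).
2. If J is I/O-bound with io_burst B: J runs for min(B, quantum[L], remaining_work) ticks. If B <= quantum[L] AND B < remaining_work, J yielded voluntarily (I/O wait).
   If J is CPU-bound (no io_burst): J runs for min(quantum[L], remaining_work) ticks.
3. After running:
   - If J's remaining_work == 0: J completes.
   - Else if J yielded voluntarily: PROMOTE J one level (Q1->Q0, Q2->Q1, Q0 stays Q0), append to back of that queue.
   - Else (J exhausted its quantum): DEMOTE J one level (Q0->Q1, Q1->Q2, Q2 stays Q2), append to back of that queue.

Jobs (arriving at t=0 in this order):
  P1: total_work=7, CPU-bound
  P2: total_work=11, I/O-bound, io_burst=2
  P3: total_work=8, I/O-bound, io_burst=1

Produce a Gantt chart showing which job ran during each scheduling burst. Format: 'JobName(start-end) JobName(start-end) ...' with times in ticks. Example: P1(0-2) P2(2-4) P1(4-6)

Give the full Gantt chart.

Answer: P1(0-3) P2(3-5) P3(5-6) P2(6-8) P3(8-9) P2(9-11) P3(11-12) P2(12-14) P3(14-15) P2(15-17) P3(17-18) P2(18-19) P3(19-20) P3(20-21) P3(21-22) P1(22-26)

Derivation:
t=0-3: P1@Q0 runs 3, rem=4, quantum used, demote→Q1. Q0=[P2,P3] Q1=[P1] Q2=[]
t=3-5: P2@Q0 runs 2, rem=9, I/O yield, promote→Q0. Q0=[P3,P2] Q1=[P1] Q2=[]
t=5-6: P3@Q0 runs 1, rem=7, I/O yield, promote→Q0. Q0=[P2,P3] Q1=[P1] Q2=[]
t=6-8: P2@Q0 runs 2, rem=7, I/O yield, promote→Q0. Q0=[P3,P2] Q1=[P1] Q2=[]
t=8-9: P3@Q0 runs 1, rem=6, I/O yield, promote→Q0. Q0=[P2,P3] Q1=[P1] Q2=[]
t=9-11: P2@Q0 runs 2, rem=5, I/O yield, promote→Q0. Q0=[P3,P2] Q1=[P1] Q2=[]
t=11-12: P3@Q0 runs 1, rem=5, I/O yield, promote→Q0. Q0=[P2,P3] Q1=[P1] Q2=[]
t=12-14: P2@Q0 runs 2, rem=3, I/O yield, promote→Q0. Q0=[P3,P2] Q1=[P1] Q2=[]
t=14-15: P3@Q0 runs 1, rem=4, I/O yield, promote→Q0. Q0=[P2,P3] Q1=[P1] Q2=[]
t=15-17: P2@Q0 runs 2, rem=1, I/O yield, promote→Q0. Q0=[P3,P2] Q1=[P1] Q2=[]
t=17-18: P3@Q0 runs 1, rem=3, I/O yield, promote→Q0. Q0=[P2,P3] Q1=[P1] Q2=[]
t=18-19: P2@Q0 runs 1, rem=0, completes. Q0=[P3] Q1=[P1] Q2=[]
t=19-20: P3@Q0 runs 1, rem=2, I/O yield, promote→Q0. Q0=[P3] Q1=[P1] Q2=[]
t=20-21: P3@Q0 runs 1, rem=1, I/O yield, promote→Q0. Q0=[P3] Q1=[P1] Q2=[]
t=21-22: P3@Q0 runs 1, rem=0, completes. Q0=[] Q1=[P1] Q2=[]
t=22-26: P1@Q1 runs 4, rem=0, completes. Q0=[] Q1=[] Q2=[]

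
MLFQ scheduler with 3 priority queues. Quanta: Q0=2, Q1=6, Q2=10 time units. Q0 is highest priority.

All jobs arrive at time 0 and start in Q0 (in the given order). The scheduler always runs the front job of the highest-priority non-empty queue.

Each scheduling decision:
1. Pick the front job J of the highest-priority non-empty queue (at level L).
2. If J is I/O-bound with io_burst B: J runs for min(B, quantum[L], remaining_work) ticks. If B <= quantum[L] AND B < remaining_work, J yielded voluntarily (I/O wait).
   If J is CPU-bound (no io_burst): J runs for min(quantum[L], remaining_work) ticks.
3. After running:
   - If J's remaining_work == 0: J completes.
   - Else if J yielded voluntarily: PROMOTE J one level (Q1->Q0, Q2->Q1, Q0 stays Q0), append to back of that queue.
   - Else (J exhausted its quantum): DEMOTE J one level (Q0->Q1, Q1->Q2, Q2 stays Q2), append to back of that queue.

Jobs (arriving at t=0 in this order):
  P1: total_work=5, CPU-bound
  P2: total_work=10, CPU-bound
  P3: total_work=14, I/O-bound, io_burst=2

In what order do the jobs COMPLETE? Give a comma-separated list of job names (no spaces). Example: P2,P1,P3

t=0-2: P1@Q0 runs 2, rem=3, quantum used, demote→Q1. Q0=[P2,P3] Q1=[P1] Q2=[]
t=2-4: P2@Q0 runs 2, rem=8, quantum used, demote→Q1. Q0=[P3] Q1=[P1,P2] Q2=[]
t=4-6: P3@Q0 runs 2, rem=12, I/O yield, promote→Q0. Q0=[P3] Q1=[P1,P2] Q2=[]
t=6-8: P3@Q0 runs 2, rem=10, I/O yield, promote→Q0. Q0=[P3] Q1=[P1,P2] Q2=[]
t=8-10: P3@Q0 runs 2, rem=8, I/O yield, promote→Q0. Q0=[P3] Q1=[P1,P2] Q2=[]
t=10-12: P3@Q0 runs 2, rem=6, I/O yield, promote→Q0. Q0=[P3] Q1=[P1,P2] Q2=[]
t=12-14: P3@Q0 runs 2, rem=4, I/O yield, promote→Q0. Q0=[P3] Q1=[P1,P2] Q2=[]
t=14-16: P3@Q0 runs 2, rem=2, I/O yield, promote→Q0. Q0=[P3] Q1=[P1,P2] Q2=[]
t=16-18: P3@Q0 runs 2, rem=0, completes. Q0=[] Q1=[P1,P2] Q2=[]
t=18-21: P1@Q1 runs 3, rem=0, completes. Q0=[] Q1=[P2] Q2=[]
t=21-27: P2@Q1 runs 6, rem=2, quantum used, demote→Q2. Q0=[] Q1=[] Q2=[P2]
t=27-29: P2@Q2 runs 2, rem=0, completes. Q0=[] Q1=[] Q2=[]

Answer: P3,P1,P2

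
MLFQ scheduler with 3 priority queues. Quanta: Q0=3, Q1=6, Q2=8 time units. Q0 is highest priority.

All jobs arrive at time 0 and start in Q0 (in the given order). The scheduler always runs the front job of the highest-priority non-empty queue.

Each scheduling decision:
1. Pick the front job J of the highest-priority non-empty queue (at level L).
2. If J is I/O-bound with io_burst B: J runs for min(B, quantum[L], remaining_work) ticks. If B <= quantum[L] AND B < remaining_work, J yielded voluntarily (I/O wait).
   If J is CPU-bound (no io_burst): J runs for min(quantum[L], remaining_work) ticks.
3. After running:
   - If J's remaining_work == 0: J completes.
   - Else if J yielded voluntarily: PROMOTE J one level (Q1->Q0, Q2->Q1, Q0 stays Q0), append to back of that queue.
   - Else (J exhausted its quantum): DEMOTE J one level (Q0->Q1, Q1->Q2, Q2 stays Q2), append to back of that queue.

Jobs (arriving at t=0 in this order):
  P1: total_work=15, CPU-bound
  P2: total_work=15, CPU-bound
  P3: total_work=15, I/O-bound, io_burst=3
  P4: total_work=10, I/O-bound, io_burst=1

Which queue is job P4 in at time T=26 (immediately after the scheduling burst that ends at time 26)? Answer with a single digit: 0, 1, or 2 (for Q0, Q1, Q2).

Answer: 0

Derivation:
t=0-3: P1@Q0 runs 3, rem=12, quantum used, demote→Q1. Q0=[P2,P3,P4] Q1=[P1] Q2=[]
t=3-6: P2@Q0 runs 3, rem=12, quantum used, demote→Q1. Q0=[P3,P4] Q1=[P1,P2] Q2=[]
t=6-9: P3@Q0 runs 3, rem=12, I/O yield, promote→Q0. Q0=[P4,P3] Q1=[P1,P2] Q2=[]
t=9-10: P4@Q0 runs 1, rem=9, I/O yield, promote→Q0. Q0=[P3,P4] Q1=[P1,P2] Q2=[]
t=10-13: P3@Q0 runs 3, rem=9, I/O yield, promote→Q0. Q0=[P4,P3] Q1=[P1,P2] Q2=[]
t=13-14: P4@Q0 runs 1, rem=8, I/O yield, promote→Q0. Q0=[P3,P4] Q1=[P1,P2] Q2=[]
t=14-17: P3@Q0 runs 3, rem=6, I/O yield, promote→Q0. Q0=[P4,P3] Q1=[P1,P2] Q2=[]
t=17-18: P4@Q0 runs 1, rem=7, I/O yield, promote→Q0. Q0=[P3,P4] Q1=[P1,P2] Q2=[]
t=18-21: P3@Q0 runs 3, rem=3, I/O yield, promote→Q0. Q0=[P4,P3] Q1=[P1,P2] Q2=[]
t=21-22: P4@Q0 runs 1, rem=6, I/O yield, promote→Q0. Q0=[P3,P4] Q1=[P1,P2] Q2=[]
t=22-25: P3@Q0 runs 3, rem=0, completes. Q0=[P4] Q1=[P1,P2] Q2=[]
t=25-26: P4@Q0 runs 1, rem=5, I/O yield, promote→Q0. Q0=[P4] Q1=[P1,P2] Q2=[]
t=26-27: P4@Q0 runs 1, rem=4, I/O yield, promote→Q0. Q0=[P4] Q1=[P1,P2] Q2=[]
t=27-28: P4@Q0 runs 1, rem=3, I/O yield, promote→Q0. Q0=[P4] Q1=[P1,P2] Q2=[]
t=28-29: P4@Q0 runs 1, rem=2, I/O yield, promote→Q0. Q0=[P4] Q1=[P1,P2] Q2=[]
t=29-30: P4@Q0 runs 1, rem=1, I/O yield, promote→Q0. Q0=[P4] Q1=[P1,P2] Q2=[]
t=30-31: P4@Q0 runs 1, rem=0, completes. Q0=[] Q1=[P1,P2] Q2=[]
t=31-37: P1@Q1 runs 6, rem=6, quantum used, demote→Q2. Q0=[] Q1=[P2] Q2=[P1]
t=37-43: P2@Q1 runs 6, rem=6, quantum used, demote→Q2. Q0=[] Q1=[] Q2=[P1,P2]
t=43-49: P1@Q2 runs 6, rem=0, completes. Q0=[] Q1=[] Q2=[P2]
t=49-55: P2@Q2 runs 6, rem=0, completes. Q0=[] Q1=[] Q2=[]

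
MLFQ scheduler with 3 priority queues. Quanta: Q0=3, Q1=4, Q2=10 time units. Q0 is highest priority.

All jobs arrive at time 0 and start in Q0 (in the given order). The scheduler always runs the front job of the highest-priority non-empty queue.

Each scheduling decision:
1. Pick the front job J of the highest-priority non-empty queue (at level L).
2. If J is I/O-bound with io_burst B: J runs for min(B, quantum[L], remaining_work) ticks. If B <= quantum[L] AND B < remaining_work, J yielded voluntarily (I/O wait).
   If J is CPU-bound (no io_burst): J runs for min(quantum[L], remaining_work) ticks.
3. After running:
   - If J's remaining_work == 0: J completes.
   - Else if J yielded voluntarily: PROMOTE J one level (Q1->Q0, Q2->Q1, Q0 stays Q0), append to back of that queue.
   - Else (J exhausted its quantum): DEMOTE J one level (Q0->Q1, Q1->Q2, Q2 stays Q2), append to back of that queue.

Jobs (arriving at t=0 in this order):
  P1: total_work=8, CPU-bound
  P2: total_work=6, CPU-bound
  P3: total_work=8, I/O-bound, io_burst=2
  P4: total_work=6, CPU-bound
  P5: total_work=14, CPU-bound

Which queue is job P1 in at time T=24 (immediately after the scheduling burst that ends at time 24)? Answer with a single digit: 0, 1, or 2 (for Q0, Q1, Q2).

Answer: 2

Derivation:
t=0-3: P1@Q0 runs 3, rem=5, quantum used, demote→Q1. Q0=[P2,P3,P4,P5] Q1=[P1] Q2=[]
t=3-6: P2@Q0 runs 3, rem=3, quantum used, demote→Q1. Q0=[P3,P4,P5] Q1=[P1,P2] Q2=[]
t=6-8: P3@Q0 runs 2, rem=6, I/O yield, promote→Q0. Q0=[P4,P5,P3] Q1=[P1,P2] Q2=[]
t=8-11: P4@Q0 runs 3, rem=3, quantum used, demote→Q1. Q0=[P5,P3] Q1=[P1,P2,P4] Q2=[]
t=11-14: P5@Q0 runs 3, rem=11, quantum used, demote→Q1. Q0=[P3] Q1=[P1,P2,P4,P5] Q2=[]
t=14-16: P3@Q0 runs 2, rem=4, I/O yield, promote→Q0. Q0=[P3] Q1=[P1,P2,P4,P5] Q2=[]
t=16-18: P3@Q0 runs 2, rem=2, I/O yield, promote→Q0. Q0=[P3] Q1=[P1,P2,P4,P5] Q2=[]
t=18-20: P3@Q0 runs 2, rem=0, completes. Q0=[] Q1=[P1,P2,P4,P5] Q2=[]
t=20-24: P1@Q1 runs 4, rem=1, quantum used, demote→Q2. Q0=[] Q1=[P2,P4,P5] Q2=[P1]
t=24-27: P2@Q1 runs 3, rem=0, completes. Q0=[] Q1=[P4,P5] Q2=[P1]
t=27-30: P4@Q1 runs 3, rem=0, completes. Q0=[] Q1=[P5] Q2=[P1]
t=30-34: P5@Q1 runs 4, rem=7, quantum used, demote→Q2. Q0=[] Q1=[] Q2=[P1,P5]
t=34-35: P1@Q2 runs 1, rem=0, completes. Q0=[] Q1=[] Q2=[P5]
t=35-42: P5@Q2 runs 7, rem=0, completes. Q0=[] Q1=[] Q2=[]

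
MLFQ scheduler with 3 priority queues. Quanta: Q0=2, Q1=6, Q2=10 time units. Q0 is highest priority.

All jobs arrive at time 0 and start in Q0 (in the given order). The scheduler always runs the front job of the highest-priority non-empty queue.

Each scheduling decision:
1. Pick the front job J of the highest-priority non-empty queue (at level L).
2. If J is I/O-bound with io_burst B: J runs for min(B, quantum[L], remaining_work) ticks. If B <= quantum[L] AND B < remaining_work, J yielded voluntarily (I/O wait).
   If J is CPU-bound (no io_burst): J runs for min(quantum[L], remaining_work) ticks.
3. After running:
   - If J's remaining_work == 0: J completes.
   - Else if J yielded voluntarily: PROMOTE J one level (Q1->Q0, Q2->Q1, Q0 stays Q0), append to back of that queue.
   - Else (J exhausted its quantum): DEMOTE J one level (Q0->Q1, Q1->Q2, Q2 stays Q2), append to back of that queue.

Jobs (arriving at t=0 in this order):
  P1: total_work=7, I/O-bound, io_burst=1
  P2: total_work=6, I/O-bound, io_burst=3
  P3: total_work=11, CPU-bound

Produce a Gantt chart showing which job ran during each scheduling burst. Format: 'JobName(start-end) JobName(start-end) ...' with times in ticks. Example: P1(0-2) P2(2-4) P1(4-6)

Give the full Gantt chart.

t=0-1: P1@Q0 runs 1, rem=6, I/O yield, promote→Q0. Q0=[P2,P3,P1] Q1=[] Q2=[]
t=1-3: P2@Q0 runs 2, rem=4, quantum used, demote→Q1. Q0=[P3,P1] Q1=[P2] Q2=[]
t=3-5: P3@Q0 runs 2, rem=9, quantum used, demote→Q1. Q0=[P1] Q1=[P2,P3] Q2=[]
t=5-6: P1@Q0 runs 1, rem=5, I/O yield, promote→Q0. Q0=[P1] Q1=[P2,P3] Q2=[]
t=6-7: P1@Q0 runs 1, rem=4, I/O yield, promote→Q0. Q0=[P1] Q1=[P2,P3] Q2=[]
t=7-8: P1@Q0 runs 1, rem=3, I/O yield, promote→Q0. Q0=[P1] Q1=[P2,P3] Q2=[]
t=8-9: P1@Q0 runs 1, rem=2, I/O yield, promote→Q0. Q0=[P1] Q1=[P2,P3] Q2=[]
t=9-10: P1@Q0 runs 1, rem=1, I/O yield, promote→Q0. Q0=[P1] Q1=[P2,P3] Q2=[]
t=10-11: P1@Q0 runs 1, rem=0, completes. Q0=[] Q1=[P2,P3] Q2=[]
t=11-14: P2@Q1 runs 3, rem=1, I/O yield, promote→Q0. Q0=[P2] Q1=[P3] Q2=[]
t=14-15: P2@Q0 runs 1, rem=0, completes. Q0=[] Q1=[P3] Q2=[]
t=15-21: P3@Q1 runs 6, rem=3, quantum used, demote→Q2. Q0=[] Q1=[] Q2=[P3]
t=21-24: P3@Q2 runs 3, rem=0, completes. Q0=[] Q1=[] Q2=[]

Answer: P1(0-1) P2(1-3) P3(3-5) P1(5-6) P1(6-7) P1(7-8) P1(8-9) P1(9-10) P1(10-11) P2(11-14) P2(14-15) P3(15-21) P3(21-24)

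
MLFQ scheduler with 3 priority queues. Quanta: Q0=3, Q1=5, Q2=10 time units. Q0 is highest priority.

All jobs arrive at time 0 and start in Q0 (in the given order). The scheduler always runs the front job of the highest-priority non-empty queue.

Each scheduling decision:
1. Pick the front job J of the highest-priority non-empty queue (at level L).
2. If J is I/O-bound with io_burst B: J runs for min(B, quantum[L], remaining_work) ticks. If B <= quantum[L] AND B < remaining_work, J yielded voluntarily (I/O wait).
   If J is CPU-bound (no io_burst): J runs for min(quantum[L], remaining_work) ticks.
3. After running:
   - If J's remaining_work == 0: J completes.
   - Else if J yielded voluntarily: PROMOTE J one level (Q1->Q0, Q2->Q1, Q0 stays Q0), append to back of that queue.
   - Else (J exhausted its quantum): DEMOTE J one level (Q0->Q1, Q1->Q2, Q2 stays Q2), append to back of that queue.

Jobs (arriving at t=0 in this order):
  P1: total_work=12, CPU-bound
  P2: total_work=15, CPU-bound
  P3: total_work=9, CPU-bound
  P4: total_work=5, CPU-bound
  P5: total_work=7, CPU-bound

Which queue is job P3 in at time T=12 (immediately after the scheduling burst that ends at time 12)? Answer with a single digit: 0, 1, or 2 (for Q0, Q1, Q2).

Answer: 1

Derivation:
t=0-3: P1@Q0 runs 3, rem=9, quantum used, demote→Q1. Q0=[P2,P3,P4,P5] Q1=[P1] Q2=[]
t=3-6: P2@Q0 runs 3, rem=12, quantum used, demote→Q1. Q0=[P3,P4,P5] Q1=[P1,P2] Q2=[]
t=6-9: P3@Q0 runs 3, rem=6, quantum used, demote→Q1. Q0=[P4,P5] Q1=[P1,P2,P3] Q2=[]
t=9-12: P4@Q0 runs 3, rem=2, quantum used, demote→Q1. Q0=[P5] Q1=[P1,P2,P3,P4] Q2=[]
t=12-15: P5@Q0 runs 3, rem=4, quantum used, demote→Q1. Q0=[] Q1=[P1,P2,P3,P4,P5] Q2=[]
t=15-20: P1@Q1 runs 5, rem=4, quantum used, demote→Q2. Q0=[] Q1=[P2,P3,P4,P5] Q2=[P1]
t=20-25: P2@Q1 runs 5, rem=7, quantum used, demote→Q2. Q0=[] Q1=[P3,P4,P5] Q2=[P1,P2]
t=25-30: P3@Q1 runs 5, rem=1, quantum used, demote→Q2. Q0=[] Q1=[P4,P5] Q2=[P1,P2,P3]
t=30-32: P4@Q1 runs 2, rem=0, completes. Q0=[] Q1=[P5] Q2=[P1,P2,P3]
t=32-36: P5@Q1 runs 4, rem=0, completes. Q0=[] Q1=[] Q2=[P1,P2,P3]
t=36-40: P1@Q2 runs 4, rem=0, completes. Q0=[] Q1=[] Q2=[P2,P3]
t=40-47: P2@Q2 runs 7, rem=0, completes. Q0=[] Q1=[] Q2=[P3]
t=47-48: P3@Q2 runs 1, rem=0, completes. Q0=[] Q1=[] Q2=[]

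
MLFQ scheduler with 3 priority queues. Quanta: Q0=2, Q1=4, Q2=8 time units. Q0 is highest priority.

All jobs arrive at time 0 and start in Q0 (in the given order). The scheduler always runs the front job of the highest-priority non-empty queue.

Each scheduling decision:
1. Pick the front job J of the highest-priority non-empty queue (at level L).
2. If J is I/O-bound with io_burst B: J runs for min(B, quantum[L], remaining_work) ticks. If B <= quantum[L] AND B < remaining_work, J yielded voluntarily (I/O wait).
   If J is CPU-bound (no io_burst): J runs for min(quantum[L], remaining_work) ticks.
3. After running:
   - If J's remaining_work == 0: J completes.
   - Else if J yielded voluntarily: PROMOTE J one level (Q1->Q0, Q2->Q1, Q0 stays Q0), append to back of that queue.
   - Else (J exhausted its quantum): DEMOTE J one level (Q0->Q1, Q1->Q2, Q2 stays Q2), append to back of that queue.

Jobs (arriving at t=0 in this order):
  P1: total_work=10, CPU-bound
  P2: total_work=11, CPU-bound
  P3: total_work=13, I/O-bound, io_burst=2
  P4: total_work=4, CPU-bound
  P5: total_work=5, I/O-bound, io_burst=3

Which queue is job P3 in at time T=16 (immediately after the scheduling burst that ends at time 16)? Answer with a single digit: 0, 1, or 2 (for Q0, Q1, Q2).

Answer: 0

Derivation:
t=0-2: P1@Q0 runs 2, rem=8, quantum used, demote→Q1. Q0=[P2,P3,P4,P5] Q1=[P1] Q2=[]
t=2-4: P2@Q0 runs 2, rem=9, quantum used, demote→Q1. Q0=[P3,P4,P5] Q1=[P1,P2] Q2=[]
t=4-6: P3@Q0 runs 2, rem=11, I/O yield, promote→Q0. Q0=[P4,P5,P3] Q1=[P1,P2] Q2=[]
t=6-8: P4@Q0 runs 2, rem=2, quantum used, demote→Q1. Q0=[P5,P3] Q1=[P1,P2,P4] Q2=[]
t=8-10: P5@Q0 runs 2, rem=3, quantum used, demote→Q1. Q0=[P3] Q1=[P1,P2,P4,P5] Q2=[]
t=10-12: P3@Q0 runs 2, rem=9, I/O yield, promote→Q0. Q0=[P3] Q1=[P1,P2,P4,P5] Q2=[]
t=12-14: P3@Q0 runs 2, rem=7, I/O yield, promote→Q0. Q0=[P3] Q1=[P1,P2,P4,P5] Q2=[]
t=14-16: P3@Q0 runs 2, rem=5, I/O yield, promote→Q0. Q0=[P3] Q1=[P1,P2,P4,P5] Q2=[]
t=16-18: P3@Q0 runs 2, rem=3, I/O yield, promote→Q0. Q0=[P3] Q1=[P1,P2,P4,P5] Q2=[]
t=18-20: P3@Q0 runs 2, rem=1, I/O yield, promote→Q0. Q0=[P3] Q1=[P1,P2,P4,P5] Q2=[]
t=20-21: P3@Q0 runs 1, rem=0, completes. Q0=[] Q1=[P1,P2,P4,P5] Q2=[]
t=21-25: P1@Q1 runs 4, rem=4, quantum used, demote→Q2. Q0=[] Q1=[P2,P4,P5] Q2=[P1]
t=25-29: P2@Q1 runs 4, rem=5, quantum used, demote→Q2. Q0=[] Q1=[P4,P5] Q2=[P1,P2]
t=29-31: P4@Q1 runs 2, rem=0, completes. Q0=[] Q1=[P5] Q2=[P1,P2]
t=31-34: P5@Q1 runs 3, rem=0, completes. Q0=[] Q1=[] Q2=[P1,P2]
t=34-38: P1@Q2 runs 4, rem=0, completes. Q0=[] Q1=[] Q2=[P2]
t=38-43: P2@Q2 runs 5, rem=0, completes. Q0=[] Q1=[] Q2=[]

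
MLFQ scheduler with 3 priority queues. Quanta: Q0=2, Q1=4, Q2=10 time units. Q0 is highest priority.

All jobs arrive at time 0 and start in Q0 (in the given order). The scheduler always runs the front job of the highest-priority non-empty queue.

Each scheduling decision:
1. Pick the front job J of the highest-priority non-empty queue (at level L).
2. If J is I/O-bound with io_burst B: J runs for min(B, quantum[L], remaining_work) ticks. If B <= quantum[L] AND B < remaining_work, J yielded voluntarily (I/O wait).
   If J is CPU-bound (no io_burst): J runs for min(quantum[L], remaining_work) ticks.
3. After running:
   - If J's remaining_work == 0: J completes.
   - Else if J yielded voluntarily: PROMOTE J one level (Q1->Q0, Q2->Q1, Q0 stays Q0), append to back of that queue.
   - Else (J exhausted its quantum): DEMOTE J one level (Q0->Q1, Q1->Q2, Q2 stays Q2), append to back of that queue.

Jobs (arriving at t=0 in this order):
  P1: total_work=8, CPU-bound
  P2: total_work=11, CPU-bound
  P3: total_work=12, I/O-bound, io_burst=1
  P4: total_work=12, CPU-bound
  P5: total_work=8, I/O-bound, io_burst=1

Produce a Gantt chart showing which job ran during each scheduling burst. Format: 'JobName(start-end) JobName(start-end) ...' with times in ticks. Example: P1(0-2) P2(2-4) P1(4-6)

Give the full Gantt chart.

Answer: P1(0-2) P2(2-4) P3(4-5) P4(5-7) P5(7-8) P3(8-9) P5(9-10) P3(10-11) P5(11-12) P3(12-13) P5(13-14) P3(14-15) P5(15-16) P3(16-17) P5(17-18) P3(18-19) P5(19-20) P3(20-21) P5(21-22) P3(22-23) P3(23-24) P3(24-25) P3(25-26) P1(26-30) P2(30-34) P4(34-38) P1(38-40) P2(40-45) P4(45-51)

Derivation:
t=0-2: P1@Q0 runs 2, rem=6, quantum used, demote→Q1. Q0=[P2,P3,P4,P5] Q1=[P1] Q2=[]
t=2-4: P2@Q0 runs 2, rem=9, quantum used, demote→Q1. Q0=[P3,P4,P5] Q1=[P1,P2] Q2=[]
t=4-5: P3@Q0 runs 1, rem=11, I/O yield, promote→Q0. Q0=[P4,P5,P3] Q1=[P1,P2] Q2=[]
t=5-7: P4@Q0 runs 2, rem=10, quantum used, demote→Q1. Q0=[P5,P3] Q1=[P1,P2,P4] Q2=[]
t=7-8: P5@Q0 runs 1, rem=7, I/O yield, promote→Q0. Q0=[P3,P5] Q1=[P1,P2,P4] Q2=[]
t=8-9: P3@Q0 runs 1, rem=10, I/O yield, promote→Q0. Q0=[P5,P3] Q1=[P1,P2,P4] Q2=[]
t=9-10: P5@Q0 runs 1, rem=6, I/O yield, promote→Q0. Q0=[P3,P5] Q1=[P1,P2,P4] Q2=[]
t=10-11: P3@Q0 runs 1, rem=9, I/O yield, promote→Q0. Q0=[P5,P3] Q1=[P1,P2,P4] Q2=[]
t=11-12: P5@Q0 runs 1, rem=5, I/O yield, promote→Q0. Q0=[P3,P5] Q1=[P1,P2,P4] Q2=[]
t=12-13: P3@Q0 runs 1, rem=8, I/O yield, promote→Q0. Q0=[P5,P3] Q1=[P1,P2,P4] Q2=[]
t=13-14: P5@Q0 runs 1, rem=4, I/O yield, promote→Q0. Q0=[P3,P5] Q1=[P1,P2,P4] Q2=[]
t=14-15: P3@Q0 runs 1, rem=7, I/O yield, promote→Q0. Q0=[P5,P3] Q1=[P1,P2,P4] Q2=[]
t=15-16: P5@Q0 runs 1, rem=3, I/O yield, promote→Q0. Q0=[P3,P5] Q1=[P1,P2,P4] Q2=[]
t=16-17: P3@Q0 runs 1, rem=6, I/O yield, promote→Q0. Q0=[P5,P3] Q1=[P1,P2,P4] Q2=[]
t=17-18: P5@Q0 runs 1, rem=2, I/O yield, promote→Q0. Q0=[P3,P5] Q1=[P1,P2,P4] Q2=[]
t=18-19: P3@Q0 runs 1, rem=5, I/O yield, promote→Q0. Q0=[P5,P3] Q1=[P1,P2,P4] Q2=[]
t=19-20: P5@Q0 runs 1, rem=1, I/O yield, promote→Q0. Q0=[P3,P5] Q1=[P1,P2,P4] Q2=[]
t=20-21: P3@Q0 runs 1, rem=4, I/O yield, promote→Q0. Q0=[P5,P3] Q1=[P1,P2,P4] Q2=[]
t=21-22: P5@Q0 runs 1, rem=0, completes. Q0=[P3] Q1=[P1,P2,P4] Q2=[]
t=22-23: P3@Q0 runs 1, rem=3, I/O yield, promote→Q0. Q0=[P3] Q1=[P1,P2,P4] Q2=[]
t=23-24: P3@Q0 runs 1, rem=2, I/O yield, promote→Q0. Q0=[P3] Q1=[P1,P2,P4] Q2=[]
t=24-25: P3@Q0 runs 1, rem=1, I/O yield, promote→Q0. Q0=[P3] Q1=[P1,P2,P4] Q2=[]
t=25-26: P3@Q0 runs 1, rem=0, completes. Q0=[] Q1=[P1,P2,P4] Q2=[]
t=26-30: P1@Q1 runs 4, rem=2, quantum used, demote→Q2. Q0=[] Q1=[P2,P4] Q2=[P1]
t=30-34: P2@Q1 runs 4, rem=5, quantum used, demote→Q2. Q0=[] Q1=[P4] Q2=[P1,P2]
t=34-38: P4@Q1 runs 4, rem=6, quantum used, demote→Q2. Q0=[] Q1=[] Q2=[P1,P2,P4]
t=38-40: P1@Q2 runs 2, rem=0, completes. Q0=[] Q1=[] Q2=[P2,P4]
t=40-45: P2@Q2 runs 5, rem=0, completes. Q0=[] Q1=[] Q2=[P4]
t=45-51: P4@Q2 runs 6, rem=0, completes. Q0=[] Q1=[] Q2=[]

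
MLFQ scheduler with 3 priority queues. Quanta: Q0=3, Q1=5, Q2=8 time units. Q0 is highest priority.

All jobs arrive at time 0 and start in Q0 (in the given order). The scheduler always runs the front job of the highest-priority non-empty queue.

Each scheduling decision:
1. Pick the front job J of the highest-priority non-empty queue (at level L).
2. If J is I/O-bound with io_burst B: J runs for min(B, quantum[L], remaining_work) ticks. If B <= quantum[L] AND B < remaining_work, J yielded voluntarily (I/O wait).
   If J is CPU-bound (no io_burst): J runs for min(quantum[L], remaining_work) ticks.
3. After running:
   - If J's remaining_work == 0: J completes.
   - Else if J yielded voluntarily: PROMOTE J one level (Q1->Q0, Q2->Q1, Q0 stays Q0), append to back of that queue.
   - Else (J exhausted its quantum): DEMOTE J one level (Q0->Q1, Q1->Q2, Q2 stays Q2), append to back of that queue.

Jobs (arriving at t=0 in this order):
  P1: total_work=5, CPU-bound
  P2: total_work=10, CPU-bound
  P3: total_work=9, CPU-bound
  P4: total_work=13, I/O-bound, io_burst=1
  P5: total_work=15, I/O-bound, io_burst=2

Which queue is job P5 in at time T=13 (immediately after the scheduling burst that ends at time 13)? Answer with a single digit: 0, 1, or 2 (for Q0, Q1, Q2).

t=0-3: P1@Q0 runs 3, rem=2, quantum used, demote→Q1. Q0=[P2,P3,P4,P5] Q1=[P1] Q2=[]
t=3-6: P2@Q0 runs 3, rem=7, quantum used, demote→Q1. Q0=[P3,P4,P5] Q1=[P1,P2] Q2=[]
t=6-9: P3@Q0 runs 3, rem=6, quantum used, demote→Q1. Q0=[P4,P5] Q1=[P1,P2,P3] Q2=[]
t=9-10: P4@Q0 runs 1, rem=12, I/O yield, promote→Q0. Q0=[P5,P4] Q1=[P1,P2,P3] Q2=[]
t=10-12: P5@Q0 runs 2, rem=13, I/O yield, promote→Q0. Q0=[P4,P5] Q1=[P1,P2,P3] Q2=[]
t=12-13: P4@Q0 runs 1, rem=11, I/O yield, promote→Q0. Q0=[P5,P4] Q1=[P1,P2,P3] Q2=[]
t=13-15: P5@Q0 runs 2, rem=11, I/O yield, promote→Q0. Q0=[P4,P5] Q1=[P1,P2,P3] Q2=[]
t=15-16: P4@Q0 runs 1, rem=10, I/O yield, promote→Q0. Q0=[P5,P4] Q1=[P1,P2,P3] Q2=[]
t=16-18: P5@Q0 runs 2, rem=9, I/O yield, promote→Q0. Q0=[P4,P5] Q1=[P1,P2,P3] Q2=[]
t=18-19: P4@Q0 runs 1, rem=9, I/O yield, promote→Q0. Q0=[P5,P4] Q1=[P1,P2,P3] Q2=[]
t=19-21: P5@Q0 runs 2, rem=7, I/O yield, promote→Q0. Q0=[P4,P5] Q1=[P1,P2,P3] Q2=[]
t=21-22: P4@Q0 runs 1, rem=8, I/O yield, promote→Q0. Q0=[P5,P4] Q1=[P1,P2,P3] Q2=[]
t=22-24: P5@Q0 runs 2, rem=5, I/O yield, promote→Q0. Q0=[P4,P5] Q1=[P1,P2,P3] Q2=[]
t=24-25: P4@Q0 runs 1, rem=7, I/O yield, promote→Q0. Q0=[P5,P4] Q1=[P1,P2,P3] Q2=[]
t=25-27: P5@Q0 runs 2, rem=3, I/O yield, promote→Q0. Q0=[P4,P5] Q1=[P1,P2,P3] Q2=[]
t=27-28: P4@Q0 runs 1, rem=6, I/O yield, promote→Q0. Q0=[P5,P4] Q1=[P1,P2,P3] Q2=[]
t=28-30: P5@Q0 runs 2, rem=1, I/O yield, promote→Q0. Q0=[P4,P5] Q1=[P1,P2,P3] Q2=[]
t=30-31: P4@Q0 runs 1, rem=5, I/O yield, promote→Q0. Q0=[P5,P4] Q1=[P1,P2,P3] Q2=[]
t=31-32: P5@Q0 runs 1, rem=0, completes. Q0=[P4] Q1=[P1,P2,P3] Q2=[]
t=32-33: P4@Q0 runs 1, rem=4, I/O yield, promote→Q0. Q0=[P4] Q1=[P1,P2,P3] Q2=[]
t=33-34: P4@Q0 runs 1, rem=3, I/O yield, promote→Q0. Q0=[P4] Q1=[P1,P2,P3] Q2=[]
t=34-35: P4@Q0 runs 1, rem=2, I/O yield, promote→Q0. Q0=[P4] Q1=[P1,P2,P3] Q2=[]
t=35-36: P4@Q0 runs 1, rem=1, I/O yield, promote→Q0. Q0=[P4] Q1=[P1,P2,P3] Q2=[]
t=36-37: P4@Q0 runs 1, rem=0, completes. Q0=[] Q1=[P1,P2,P3] Q2=[]
t=37-39: P1@Q1 runs 2, rem=0, completes. Q0=[] Q1=[P2,P3] Q2=[]
t=39-44: P2@Q1 runs 5, rem=2, quantum used, demote→Q2. Q0=[] Q1=[P3] Q2=[P2]
t=44-49: P3@Q1 runs 5, rem=1, quantum used, demote→Q2. Q0=[] Q1=[] Q2=[P2,P3]
t=49-51: P2@Q2 runs 2, rem=0, completes. Q0=[] Q1=[] Q2=[P3]
t=51-52: P3@Q2 runs 1, rem=0, completes. Q0=[] Q1=[] Q2=[]

Answer: 0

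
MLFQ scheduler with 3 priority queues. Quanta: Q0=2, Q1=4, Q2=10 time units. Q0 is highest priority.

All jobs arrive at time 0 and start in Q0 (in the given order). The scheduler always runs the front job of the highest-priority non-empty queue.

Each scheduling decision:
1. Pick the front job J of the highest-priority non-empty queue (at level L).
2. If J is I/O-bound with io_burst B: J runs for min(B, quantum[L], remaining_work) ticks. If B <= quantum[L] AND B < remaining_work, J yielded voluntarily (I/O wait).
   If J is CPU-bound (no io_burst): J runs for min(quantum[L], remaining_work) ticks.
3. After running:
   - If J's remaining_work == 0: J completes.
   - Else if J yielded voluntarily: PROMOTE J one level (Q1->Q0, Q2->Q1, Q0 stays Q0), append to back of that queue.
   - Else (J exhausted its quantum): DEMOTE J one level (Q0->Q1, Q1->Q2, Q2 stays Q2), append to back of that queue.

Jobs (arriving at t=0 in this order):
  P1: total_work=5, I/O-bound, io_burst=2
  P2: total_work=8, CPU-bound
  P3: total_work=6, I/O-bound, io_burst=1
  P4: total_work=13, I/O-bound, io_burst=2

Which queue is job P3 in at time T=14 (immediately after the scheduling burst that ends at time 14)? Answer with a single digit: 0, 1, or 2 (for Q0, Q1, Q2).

Answer: 0

Derivation:
t=0-2: P1@Q0 runs 2, rem=3, I/O yield, promote→Q0. Q0=[P2,P3,P4,P1] Q1=[] Q2=[]
t=2-4: P2@Q0 runs 2, rem=6, quantum used, demote→Q1. Q0=[P3,P4,P1] Q1=[P2] Q2=[]
t=4-5: P3@Q0 runs 1, rem=5, I/O yield, promote→Q0. Q0=[P4,P1,P3] Q1=[P2] Q2=[]
t=5-7: P4@Q0 runs 2, rem=11, I/O yield, promote→Q0. Q0=[P1,P3,P4] Q1=[P2] Q2=[]
t=7-9: P1@Q0 runs 2, rem=1, I/O yield, promote→Q0. Q0=[P3,P4,P1] Q1=[P2] Q2=[]
t=9-10: P3@Q0 runs 1, rem=4, I/O yield, promote→Q0. Q0=[P4,P1,P3] Q1=[P2] Q2=[]
t=10-12: P4@Q0 runs 2, rem=9, I/O yield, promote→Q0. Q0=[P1,P3,P4] Q1=[P2] Q2=[]
t=12-13: P1@Q0 runs 1, rem=0, completes. Q0=[P3,P4] Q1=[P2] Q2=[]
t=13-14: P3@Q0 runs 1, rem=3, I/O yield, promote→Q0. Q0=[P4,P3] Q1=[P2] Q2=[]
t=14-16: P4@Q0 runs 2, rem=7, I/O yield, promote→Q0. Q0=[P3,P4] Q1=[P2] Q2=[]
t=16-17: P3@Q0 runs 1, rem=2, I/O yield, promote→Q0. Q0=[P4,P3] Q1=[P2] Q2=[]
t=17-19: P4@Q0 runs 2, rem=5, I/O yield, promote→Q0. Q0=[P3,P4] Q1=[P2] Q2=[]
t=19-20: P3@Q0 runs 1, rem=1, I/O yield, promote→Q0. Q0=[P4,P3] Q1=[P2] Q2=[]
t=20-22: P4@Q0 runs 2, rem=3, I/O yield, promote→Q0. Q0=[P3,P4] Q1=[P2] Q2=[]
t=22-23: P3@Q0 runs 1, rem=0, completes. Q0=[P4] Q1=[P2] Q2=[]
t=23-25: P4@Q0 runs 2, rem=1, I/O yield, promote→Q0. Q0=[P4] Q1=[P2] Q2=[]
t=25-26: P4@Q0 runs 1, rem=0, completes. Q0=[] Q1=[P2] Q2=[]
t=26-30: P2@Q1 runs 4, rem=2, quantum used, demote→Q2. Q0=[] Q1=[] Q2=[P2]
t=30-32: P2@Q2 runs 2, rem=0, completes. Q0=[] Q1=[] Q2=[]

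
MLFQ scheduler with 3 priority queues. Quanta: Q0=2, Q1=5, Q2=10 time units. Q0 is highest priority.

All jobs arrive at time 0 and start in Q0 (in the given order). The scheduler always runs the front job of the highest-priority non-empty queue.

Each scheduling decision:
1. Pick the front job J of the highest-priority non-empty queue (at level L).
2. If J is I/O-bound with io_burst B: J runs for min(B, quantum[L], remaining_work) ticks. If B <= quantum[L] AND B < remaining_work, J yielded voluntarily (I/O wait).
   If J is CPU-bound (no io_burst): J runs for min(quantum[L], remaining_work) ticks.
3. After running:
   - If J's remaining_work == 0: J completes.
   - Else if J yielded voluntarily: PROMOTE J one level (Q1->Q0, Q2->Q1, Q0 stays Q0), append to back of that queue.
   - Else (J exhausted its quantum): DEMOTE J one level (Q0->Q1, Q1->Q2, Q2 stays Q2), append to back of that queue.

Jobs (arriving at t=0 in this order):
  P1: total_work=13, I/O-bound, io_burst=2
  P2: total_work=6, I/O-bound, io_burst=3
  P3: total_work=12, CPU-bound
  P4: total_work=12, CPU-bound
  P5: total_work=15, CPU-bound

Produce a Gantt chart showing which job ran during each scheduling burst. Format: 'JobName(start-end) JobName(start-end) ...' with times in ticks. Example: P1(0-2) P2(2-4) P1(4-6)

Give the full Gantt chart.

Answer: P1(0-2) P2(2-4) P3(4-6) P4(6-8) P5(8-10) P1(10-12) P1(12-14) P1(14-16) P1(16-18) P1(18-20) P1(20-21) P2(21-24) P2(24-25) P3(25-30) P4(30-35) P5(35-40) P3(40-45) P4(45-50) P5(50-58)

Derivation:
t=0-2: P1@Q0 runs 2, rem=11, I/O yield, promote→Q0. Q0=[P2,P3,P4,P5,P1] Q1=[] Q2=[]
t=2-4: P2@Q0 runs 2, rem=4, quantum used, demote→Q1. Q0=[P3,P4,P5,P1] Q1=[P2] Q2=[]
t=4-6: P3@Q0 runs 2, rem=10, quantum used, demote→Q1. Q0=[P4,P5,P1] Q1=[P2,P3] Q2=[]
t=6-8: P4@Q0 runs 2, rem=10, quantum used, demote→Q1. Q0=[P5,P1] Q1=[P2,P3,P4] Q2=[]
t=8-10: P5@Q0 runs 2, rem=13, quantum used, demote→Q1. Q0=[P1] Q1=[P2,P3,P4,P5] Q2=[]
t=10-12: P1@Q0 runs 2, rem=9, I/O yield, promote→Q0. Q0=[P1] Q1=[P2,P3,P4,P5] Q2=[]
t=12-14: P1@Q0 runs 2, rem=7, I/O yield, promote→Q0. Q0=[P1] Q1=[P2,P3,P4,P5] Q2=[]
t=14-16: P1@Q0 runs 2, rem=5, I/O yield, promote→Q0. Q0=[P1] Q1=[P2,P3,P4,P5] Q2=[]
t=16-18: P1@Q0 runs 2, rem=3, I/O yield, promote→Q0. Q0=[P1] Q1=[P2,P3,P4,P5] Q2=[]
t=18-20: P1@Q0 runs 2, rem=1, I/O yield, promote→Q0. Q0=[P1] Q1=[P2,P3,P4,P5] Q2=[]
t=20-21: P1@Q0 runs 1, rem=0, completes. Q0=[] Q1=[P2,P3,P4,P5] Q2=[]
t=21-24: P2@Q1 runs 3, rem=1, I/O yield, promote→Q0. Q0=[P2] Q1=[P3,P4,P5] Q2=[]
t=24-25: P2@Q0 runs 1, rem=0, completes. Q0=[] Q1=[P3,P4,P5] Q2=[]
t=25-30: P3@Q1 runs 5, rem=5, quantum used, demote→Q2. Q0=[] Q1=[P4,P5] Q2=[P3]
t=30-35: P4@Q1 runs 5, rem=5, quantum used, demote→Q2. Q0=[] Q1=[P5] Q2=[P3,P4]
t=35-40: P5@Q1 runs 5, rem=8, quantum used, demote→Q2. Q0=[] Q1=[] Q2=[P3,P4,P5]
t=40-45: P3@Q2 runs 5, rem=0, completes. Q0=[] Q1=[] Q2=[P4,P5]
t=45-50: P4@Q2 runs 5, rem=0, completes. Q0=[] Q1=[] Q2=[P5]
t=50-58: P5@Q2 runs 8, rem=0, completes. Q0=[] Q1=[] Q2=[]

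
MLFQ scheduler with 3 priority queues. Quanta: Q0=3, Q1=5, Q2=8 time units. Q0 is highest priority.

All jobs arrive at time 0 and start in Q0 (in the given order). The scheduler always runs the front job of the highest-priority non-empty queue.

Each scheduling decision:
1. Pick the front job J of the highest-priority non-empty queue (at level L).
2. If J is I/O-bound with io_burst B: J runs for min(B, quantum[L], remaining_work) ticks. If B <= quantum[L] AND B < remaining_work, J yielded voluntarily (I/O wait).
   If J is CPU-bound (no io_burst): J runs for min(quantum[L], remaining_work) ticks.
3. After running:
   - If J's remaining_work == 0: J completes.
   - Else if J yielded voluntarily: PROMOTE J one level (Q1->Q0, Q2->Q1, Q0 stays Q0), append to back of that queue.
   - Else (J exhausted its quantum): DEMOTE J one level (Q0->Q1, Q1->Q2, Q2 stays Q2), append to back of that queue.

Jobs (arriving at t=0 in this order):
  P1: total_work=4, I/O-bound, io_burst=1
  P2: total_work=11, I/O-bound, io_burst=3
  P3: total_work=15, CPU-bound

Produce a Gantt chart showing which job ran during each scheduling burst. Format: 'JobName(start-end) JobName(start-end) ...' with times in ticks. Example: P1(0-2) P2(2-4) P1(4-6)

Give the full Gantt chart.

t=0-1: P1@Q0 runs 1, rem=3, I/O yield, promote→Q0. Q0=[P2,P3,P1] Q1=[] Q2=[]
t=1-4: P2@Q0 runs 3, rem=8, I/O yield, promote→Q0. Q0=[P3,P1,P2] Q1=[] Q2=[]
t=4-7: P3@Q0 runs 3, rem=12, quantum used, demote→Q1. Q0=[P1,P2] Q1=[P3] Q2=[]
t=7-8: P1@Q0 runs 1, rem=2, I/O yield, promote→Q0. Q0=[P2,P1] Q1=[P3] Q2=[]
t=8-11: P2@Q0 runs 3, rem=5, I/O yield, promote→Q0. Q0=[P1,P2] Q1=[P3] Q2=[]
t=11-12: P1@Q0 runs 1, rem=1, I/O yield, promote→Q0. Q0=[P2,P1] Q1=[P3] Q2=[]
t=12-15: P2@Q0 runs 3, rem=2, I/O yield, promote→Q0. Q0=[P1,P2] Q1=[P3] Q2=[]
t=15-16: P1@Q0 runs 1, rem=0, completes. Q0=[P2] Q1=[P3] Q2=[]
t=16-18: P2@Q0 runs 2, rem=0, completes. Q0=[] Q1=[P3] Q2=[]
t=18-23: P3@Q1 runs 5, rem=7, quantum used, demote→Q2. Q0=[] Q1=[] Q2=[P3]
t=23-30: P3@Q2 runs 7, rem=0, completes. Q0=[] Q1=[] Q2=[]

Answer: P1(0-1) P2(1-4) P3(4-7) P1(7-8) P2(8-11) P1(11-12) P2(12-15) P1(15-16) P2(16-18) P3(18-23) P3(23-30)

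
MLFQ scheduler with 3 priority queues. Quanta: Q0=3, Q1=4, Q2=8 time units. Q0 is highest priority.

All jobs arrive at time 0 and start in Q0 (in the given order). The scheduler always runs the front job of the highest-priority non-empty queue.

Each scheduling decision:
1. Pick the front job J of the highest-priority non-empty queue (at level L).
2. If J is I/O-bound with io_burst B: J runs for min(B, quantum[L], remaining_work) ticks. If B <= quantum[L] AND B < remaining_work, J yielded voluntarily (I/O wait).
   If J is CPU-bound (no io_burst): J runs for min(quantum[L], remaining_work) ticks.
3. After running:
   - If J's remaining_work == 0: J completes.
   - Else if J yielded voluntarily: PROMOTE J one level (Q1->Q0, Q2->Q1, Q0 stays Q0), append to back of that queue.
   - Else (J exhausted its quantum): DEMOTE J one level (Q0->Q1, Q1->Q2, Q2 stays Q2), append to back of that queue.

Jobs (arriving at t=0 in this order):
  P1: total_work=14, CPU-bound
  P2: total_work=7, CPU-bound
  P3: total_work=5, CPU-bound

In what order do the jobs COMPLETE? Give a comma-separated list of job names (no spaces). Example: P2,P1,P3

t=0-3: P1@Q0 runs 3, rem=11, quantum used, demote→Q1. Q0=[P2,P3] Q1=[P1] Q2=[]
t=3-6: P2@Q0 runs 3, rem=4, quantum used, demote→Q1. Q0=[P3] Q1=[P1,P2] Q2=[]
t=6-9: P3@Q0 runs 3, rem=2, quantum used, demote→Q1. Q0=[] Q1=[P1,P2,P3] Q2=[]
t=9-13: P1@Q1 runs 4, rem=7, quantum used, demote→Q2. Q0=[] Q1=[P2,P3] Q2=[P1]
t=13-17: P2@Q1 runs 4, rem=0, completes. Q0=[] Q1=[P3] Q2=[P1]
t=17-19: P3@Q1 runs 2, rem=0, completes. Q0=[] Q1=[] Q2=[P1]
t=19-26: P1@Q2 runs 7, rem=0, completes. Q0=[] Q1=[] Q2=[]

Answer: P2,P3,P1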